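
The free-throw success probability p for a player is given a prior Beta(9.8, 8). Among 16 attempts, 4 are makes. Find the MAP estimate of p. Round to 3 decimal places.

p̂_MAP = 0.403

Prior: Beta(9.8, 8).
Data: 4 successes in 16 trials. The binomial likelihood contributes p^4(1−p)^12, so the posterior is Beta(9.8+4, 8+12) = Beta(13.8, 20).
For Beta(a, b) with a, b > 1 the mode is (a−1)/(a+b−2) = 12.8/31.8 ≈ 0.403.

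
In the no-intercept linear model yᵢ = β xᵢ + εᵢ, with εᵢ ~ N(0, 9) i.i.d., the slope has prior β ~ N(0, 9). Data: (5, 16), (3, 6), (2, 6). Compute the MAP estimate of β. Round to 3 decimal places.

β̂_MAP = 2.821

log p(β | y) = −Σ(yᵢ − βxᵢ)²/(2·9) − β²/(2·9) + const.
Setting the derivative to zero: Σxᵢ(yᵢ − βxᵢ)/9 − β/9 = 0, so β = Σxᵢyᵢ / (Σxᵢ² + σ²/τ²).
Σxᵢyᵢ = 5·16 + 3·6 + 2·6 = 110; Σxᵢ² = 38; σ²/τ² = 1.
β̂_MAP = 110 / (38 + 1) = 110/39 ≈ 2.821.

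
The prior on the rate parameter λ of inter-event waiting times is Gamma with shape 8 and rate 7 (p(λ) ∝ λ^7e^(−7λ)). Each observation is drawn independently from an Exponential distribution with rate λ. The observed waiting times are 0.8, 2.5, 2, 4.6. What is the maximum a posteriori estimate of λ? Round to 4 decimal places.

λ̂_MAP = 0.6509

The Exponential(rate=λ) likelihood is ∝ λ^n e^(−λΣtᵢ). Here n = 4 and Σtᵢ = 0.8 + 2.5 + 2 + 4.6 = 9.9.
Posterior ∝ λ^7e^(−7λ) · λ^4e^(−9.9λ) = λ^11e^(−16.9λ), i.e. Gamma(12, 16.9).
Mode = (a−1)/b = 11/16.9 ≈ 0.6509.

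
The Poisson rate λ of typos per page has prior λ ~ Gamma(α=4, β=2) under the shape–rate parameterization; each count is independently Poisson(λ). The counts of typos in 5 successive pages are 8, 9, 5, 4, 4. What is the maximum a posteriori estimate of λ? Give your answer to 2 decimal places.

λ̂_MAP = 4.71

Σxᵢ = 8+9+5+4+4 = 30, with n = 5.
Posterior ∝ λ^3e^(−2λ) · λ^30e^(−5λ) = λ^33e^(−7λ), i.e. Gamma(shape=34, rate=7).
The mode of a Gamma(a, b) with a ≥ 1 (shape–rate) is (a−1)/b = 33/7 ≈ 4.71.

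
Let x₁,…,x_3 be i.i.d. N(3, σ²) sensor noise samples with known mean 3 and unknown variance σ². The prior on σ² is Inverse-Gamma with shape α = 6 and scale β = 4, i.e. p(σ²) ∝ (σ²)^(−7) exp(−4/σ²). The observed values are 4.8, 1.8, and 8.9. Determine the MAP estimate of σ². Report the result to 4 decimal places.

σ̂²_MAP = 2.7935

Sum of squared deviations about the known mean: SS = (4.8−3)² + (1.8−3)² + (8.9−3)² = 39.49.
The Normal likelihood contributes (σ²)^(−n/2) exp(−SS/(2σ²)), so the posterior is Inverse-Gamma(α + n/2, β + SS/2) = Inverse-Gamma(7.5, 23.745).
The mode of Inverse-Gamma(a, b) is b/(a+1) = 23.745/8.5 ≈ 2.7935.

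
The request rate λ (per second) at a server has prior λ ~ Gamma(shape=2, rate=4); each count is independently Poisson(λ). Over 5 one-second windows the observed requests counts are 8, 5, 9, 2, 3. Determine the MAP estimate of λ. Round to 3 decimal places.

λ̂_MAP = 3.111

Σxᵢ = 8+5+9+2+3 = 27, with n = 5.
Posterior ∝ λe^(−4λ) · λ^27e^(−5λ) = λ^28e^(−9λ), i.e. Gamma(shape=29, rate=9).
The mode of a Gamma(a, b) with a ≥ 1 (shape–rate) is (a−1)/b = 28/9 ≈ 3.111.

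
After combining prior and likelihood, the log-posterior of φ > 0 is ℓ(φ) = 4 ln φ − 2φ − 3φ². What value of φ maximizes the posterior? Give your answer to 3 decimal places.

φ̂_MAP = 0.667

ℓ'(φ) = 4/φ − 2 − 6φ. Setting this to zero and multiplying by φ: 6φ² + 2φ − 4 = 0.
φ = (−2 + √(2² + 4·6·4)) / (2·6) = (−2 + √100) / 12 = (−2 + 10)/12 = 2/3.
ℓ''(φ) = −4/φ² − 6 < 0, confirming a maximum.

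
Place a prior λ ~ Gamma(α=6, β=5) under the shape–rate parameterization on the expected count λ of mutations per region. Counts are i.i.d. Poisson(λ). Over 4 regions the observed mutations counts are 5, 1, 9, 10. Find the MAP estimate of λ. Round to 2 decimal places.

λ̂_MAP = 3.33

Σxᵢ = 5+1+9+10 = 25, with n = 4.
Posterior ∝ λ^5e^(−5λ) · λ^25e^(−4λ) = λ^30e^(−9λ), i.e. Gamma(shape=31, rate=9).
The mode of a Gamma(a, b) with a ≥ 1 (shape–rate) is (a−1)/b = 30/9 ≈ 3.33.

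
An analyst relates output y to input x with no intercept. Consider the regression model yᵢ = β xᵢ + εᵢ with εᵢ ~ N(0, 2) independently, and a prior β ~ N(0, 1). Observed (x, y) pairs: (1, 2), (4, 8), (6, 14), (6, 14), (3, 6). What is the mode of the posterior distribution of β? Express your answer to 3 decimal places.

β̂_MAP = 2.200

log p(β | y) = −Σ(yᵢ − βxᵢ)²/(2·2) − β²/(2·1) + const.
Setting the derivative to zero: Σxᵢ(yᵢ − βxᵢ)/2 − β/1 = 0, so β = Σxᵢyᵢ / (Σxᵢ² + σ²/τ²).
Σxᵢyᵢ = 1·2 + 4·8 + 6·14 + 6·14 + 3·6 = 220; Σxᵢ² = 98; σ²/τ² = 2.
β̂_MAP = 220 / (98 + 2) = 220/100 ≈ 2.200.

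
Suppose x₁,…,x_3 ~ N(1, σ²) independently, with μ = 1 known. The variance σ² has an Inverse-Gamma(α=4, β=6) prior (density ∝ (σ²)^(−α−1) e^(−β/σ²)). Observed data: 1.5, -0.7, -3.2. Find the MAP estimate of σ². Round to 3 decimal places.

Sum of squared deviations about the known mean: SS = (1.5−1)² + (-0.7−1)² + (-3.2−1)² = 20.78.
The Normal likelihood contributes (σ²)^(−n/2) exp(−SS/(2σ²)), so the posterior is Inverse-Gamma(α + n/2, β + SS/2) = Inverse-Gamma(5.5, 16.39).
The mode of Inverse-Gamma(a, b) is b/(a+1) = 16.39/6.5 ≈ 2.522.

σ̂²_MAP = 2.522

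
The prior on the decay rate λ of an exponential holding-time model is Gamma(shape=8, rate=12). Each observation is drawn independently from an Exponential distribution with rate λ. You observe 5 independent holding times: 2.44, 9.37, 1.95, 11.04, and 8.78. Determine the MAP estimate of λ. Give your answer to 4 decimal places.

λ̂_MAP = 0.2633

The Exponential(rate=λ) likelihood is ∝ λ^n e^(−λΣtᵢ). Here n = 5 and Σtᵢ = 2.44 + 9.37 + 1.95 + 11.04 + 8.78 = 33.58.
Posterior ∝ λ^7e^(−12λ) · λ^5e^(−33.58λ) = λ^12e^(−45.58λ), i.e. Gamma(13, 45.58).
Mode = (a−1)/b = 12/45.58 ≈ 0.2633.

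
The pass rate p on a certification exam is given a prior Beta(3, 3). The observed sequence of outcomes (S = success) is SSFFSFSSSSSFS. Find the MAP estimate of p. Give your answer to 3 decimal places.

Prior: Beta(3, 3).
Data: 9 successes in 13 trials (from the sequence). The binomial likelihood contributes p^9(1−p)^4, so the posterior is Beta(3+9, 3+4) = Beta(12, 7).
For Beta(a, b) with a, b > 1 the mode is (a−1)/(a+b−2) = 11/17 ≈ 0.647.

p̂_MAP = 0.647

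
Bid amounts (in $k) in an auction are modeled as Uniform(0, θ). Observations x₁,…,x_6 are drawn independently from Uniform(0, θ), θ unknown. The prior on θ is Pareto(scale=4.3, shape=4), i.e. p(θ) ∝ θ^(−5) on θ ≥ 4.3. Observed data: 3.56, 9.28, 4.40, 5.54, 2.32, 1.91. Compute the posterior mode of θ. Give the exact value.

The Uniform(0, θ) likelihood is θ^(−n) for θ ≥ max(xᵢ), zero otherwise. Here max(xᵢ) = 9.28.
Posterior ∝ θ^(−5) · θ^(−6) = θ^(−11) on θ ≥ max(4.3, 9.28) = 9.28.
This density is strictly decreasing in θ, so the posterior mode lies at the lower boundary of the support.

θ̂_MAP = 9.28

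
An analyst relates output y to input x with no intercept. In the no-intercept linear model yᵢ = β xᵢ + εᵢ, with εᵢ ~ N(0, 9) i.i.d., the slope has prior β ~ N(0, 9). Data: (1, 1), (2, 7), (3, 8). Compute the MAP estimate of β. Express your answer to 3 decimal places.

log p(β | y) = −Σ(yᵢ − βxᵢ)²/(2·9) − β²/(2·9) + const.
Setting the derivative to zero: Σxᵢ(yᵢ − βxᵢ)/9 − β/9 = 0, so β = Σxᵢyᵢ / (Σxᵢ² + σ²/τ²).
Σxᵢyᵢ = 1·1 + 2·7 + 3·8 = 39; Σxᵢ² = 14; σ²/τ² = 1.
β̂_MAP = 39 / (14 + 1) = 39/15 ≈ 2.600.

β̂_MAP = 2.600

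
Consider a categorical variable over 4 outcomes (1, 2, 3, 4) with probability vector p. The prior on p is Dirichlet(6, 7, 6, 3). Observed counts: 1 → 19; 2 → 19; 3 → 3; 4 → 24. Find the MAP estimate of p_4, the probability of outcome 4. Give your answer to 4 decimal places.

MAP estimate: 0.3133

The posterior is Dirichlet(αᵢ + nᵢ) = Dirichlet(25, 26, 9, 27).
For a Dirichlet(a₁,…,a_K) with all aᵢ > 1, the mode has j-th component (aⱼ − 1)/(Σaᵢ − K).
Here Σaᵢ = 87 and K = 4, so p_4 = (27 − 1)/(87 − 4) = 26/83 ≈ 0.3133.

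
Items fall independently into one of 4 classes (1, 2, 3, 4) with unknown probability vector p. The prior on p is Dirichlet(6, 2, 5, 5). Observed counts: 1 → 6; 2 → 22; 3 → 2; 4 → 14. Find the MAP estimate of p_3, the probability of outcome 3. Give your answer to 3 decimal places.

The posterior is Dirichlet(αᵢ + nᵢ) = Dirichlet(12, 24, 7, 19).
For a Dirichlet(a₁,…,a_K) with all aᵢ > 1, the mode has j-th component (aⱼ − 1)/(Σaᵢ − K).
Here Σaᵢ = 62 and K = 4, so p_3 = (7 − 1)/(62 − 4) = 6/58 ≈ 0.103.

MAP estimate: 0.103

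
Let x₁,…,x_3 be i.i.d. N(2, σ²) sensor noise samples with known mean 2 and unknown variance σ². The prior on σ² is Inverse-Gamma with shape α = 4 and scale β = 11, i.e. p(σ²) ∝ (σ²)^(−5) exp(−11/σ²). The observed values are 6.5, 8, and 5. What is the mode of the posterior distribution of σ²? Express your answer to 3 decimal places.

Sum of squared deviations about the known mean: SS = (6.5−2)² + (8−2)² + (5−2)² = 65.25.
The Normal likelihood contributes (σ²)^(−n/2) exp(−SS/(2σ²)), so the posterior is Inverse-Gamma(α + n/2, β + SS/2) = Inverse-Gamma(5.5, 43.625).
The mode of Inverse-Gamma(a, b) is b/(a+1) = 43.625/6.5 ≈ 6.712.

σ̂²_MAP = 6.712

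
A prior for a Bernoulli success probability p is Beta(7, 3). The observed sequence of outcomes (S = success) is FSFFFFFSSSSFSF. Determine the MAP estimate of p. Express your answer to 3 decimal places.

Prior: Beta(7, 3).
Data: 6 successes in 14 trials (from the sequence). The binomial likelihood contributes p^6(1−p)^8, so the posterior is Beta(7+6, 3+8) = Beta(13, 11).
For Beta(a, b) with a, b > 1 the mode is (a−1)/(a+b−2) = 12/22 ≈ 0.545.

p̂_MAP = 0.545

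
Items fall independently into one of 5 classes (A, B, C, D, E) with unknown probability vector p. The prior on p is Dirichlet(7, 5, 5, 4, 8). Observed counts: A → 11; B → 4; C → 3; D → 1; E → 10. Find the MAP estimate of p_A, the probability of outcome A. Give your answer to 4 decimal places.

The posterior is Dirichlet(αᵢ + nᵢ) = Dirichlet(18, 9, 8, 5, 18).
For a Dirichlet(a₁,…,a_K) with all aᵢ > 1, the mode has j-th component (aⱼ − 1)/(Σaᵢ − K).
Here Σaᵢ = 58 and K = 5, so p_A = (18 − 1)/(58 − 5) = 17/53 ≈ 0.3208.

MAP estimate of p_A = 0.3208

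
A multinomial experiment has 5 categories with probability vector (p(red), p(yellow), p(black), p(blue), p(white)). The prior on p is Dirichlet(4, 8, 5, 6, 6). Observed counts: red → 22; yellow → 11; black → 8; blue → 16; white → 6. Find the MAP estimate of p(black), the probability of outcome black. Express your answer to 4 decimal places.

The posterior is Dirichlet(αᵢ + nᵢ) = Dirichlet(26, 19, 13, 22, 12).
For a Dirichlet(a₁,…,a_K) with all aᵢ > 1, the mode has j-th component (aⱼ − 1)/(Σaᵢ − K).
Here Σaᵢ = 92 and K = 5, so p(black) = (13 − 1)/(92 − 5) = 12/87 ≈ 0.1379.

MAP estimate of p(black) = 0.1379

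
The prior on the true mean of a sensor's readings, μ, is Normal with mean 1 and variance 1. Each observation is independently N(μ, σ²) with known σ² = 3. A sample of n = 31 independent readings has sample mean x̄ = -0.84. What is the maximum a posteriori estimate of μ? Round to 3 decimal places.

n = 31, x̄ = -0.84.
For a Normal prior and Normal likelihood with known variance, the posterior is Normal; its mode equals its mean, the precision-weighted average.
Prior precision 1/σ₀² = 1/1 = 1; data precision n/σ² = 31/3.
μ̂ = (1·1 + (31/3)·(-0.84)) / (1 + 31/3) = (-7.68)/(34/3) = -288/425 ≈ -0.678.

μ̂_MAP = -0.678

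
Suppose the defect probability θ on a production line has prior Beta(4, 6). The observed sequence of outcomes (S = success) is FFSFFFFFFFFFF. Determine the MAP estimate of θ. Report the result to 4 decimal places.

Prior: Beta(4, 6).
Data: 1 success in 13 trials (from the sequence). The binomial likelihood contributes θ(1−θ)^12, so the posterior is Beta(4+1, 6+12) = Beta(5, 18).
For Beta(a, b) with a, b > 1 the mode is (a−1)/(a+b−2) = 4/21 ≈ 0.1905.

θ̂_MAP = 0.1905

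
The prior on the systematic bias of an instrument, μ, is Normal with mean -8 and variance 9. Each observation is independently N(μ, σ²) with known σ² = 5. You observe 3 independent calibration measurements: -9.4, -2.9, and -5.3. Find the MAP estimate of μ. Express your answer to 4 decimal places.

μ̂_MAP = -6.2000

n = 3; x̄ = ((-9.4) + (-2.9) + (-5.3))/3 = -17.6/3 = -88/15 ≈ -5.8667.
For a Normal prior and Normal likelihood with known variance, the posterior is Normal; its mode equals its mean, the precision-weighted average.
Prior precision 1/σ₀² = 1/9; data precision n/σ² = 3/5 = 0.6.
μ̂ = ((1/9)·(-8) + 0.6·(-88/15)) / (1/9 + 0.6) = (-992/225)/(32/45) = -6.2000.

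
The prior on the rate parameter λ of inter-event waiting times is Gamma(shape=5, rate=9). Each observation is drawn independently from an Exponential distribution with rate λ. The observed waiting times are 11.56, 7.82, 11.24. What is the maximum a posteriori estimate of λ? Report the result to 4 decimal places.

The Exponential(rate=λ) likelihood is ∝ λ^n e^(−λΣtᵢ). Here n = 3 and Σtᵢ = 11.56 + 7.82 + 11.24 = 30.62.
Posterior ∝ λ^4e^(−9λ) · λ^3e^(−30.62λ) = λ^7e^(−39.62λ), i.e. Gamma(8, 39.62).
Mode = (a−1)/b = 7/39.62 ≈ 0.1767.

λ̂_MAP = 0.1767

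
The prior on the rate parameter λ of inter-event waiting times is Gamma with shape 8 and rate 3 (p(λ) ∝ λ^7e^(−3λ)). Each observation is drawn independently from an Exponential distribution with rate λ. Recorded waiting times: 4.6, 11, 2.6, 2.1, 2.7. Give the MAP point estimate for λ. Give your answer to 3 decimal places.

λ̂_MAP = 0.462

The Exponential(rate=λ) likelihood is ∝ λ^n e^(−λΣtᵢ). Here n = 5 and Σtᵢ = 4.6 + 11 + 2.6 + 2.1 + 2.7 = 23.
Posterior ∝ λ^7e^(−3λ) · λ^5e^(−23λ) = λ^12e^(−26λ), i.e. Gamma(13, 26).
Mode = (a−1)/b = 12/26 ≈ 0.462.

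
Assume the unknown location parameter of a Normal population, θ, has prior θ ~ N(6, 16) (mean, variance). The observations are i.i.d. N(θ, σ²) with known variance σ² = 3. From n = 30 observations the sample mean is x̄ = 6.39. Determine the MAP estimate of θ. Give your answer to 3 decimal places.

n = 30, x̄ = 6.39.
For a Normal prior and Normal likelihood with known variance, the posterior is Normal; its mode equals its mean, the precision-weighted average.
Prior precision 1/σ₀² = 1/16 = 0.0625; data precision n/σ² = 30/3 = 10.
θ̂ = (0.0625·6 + 10·6.39) / (0.0625 + 10) = 64.275/10.0625 = 5142/805 ≈ 6.388.

θ̂_MAP = 6.388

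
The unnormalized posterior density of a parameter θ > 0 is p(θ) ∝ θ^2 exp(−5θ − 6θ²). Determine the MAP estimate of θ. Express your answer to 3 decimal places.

θ̂_MAP = 0.250

ℓ'(θ) = 2/θ − 5 − 12θ. Setting this to zero and multiplying by θ: 12θ² + 5θ − 2 = 0.
θ = (−5 + √(5² + 4·12·2)) / (2·12) = (−5 + √121) / 24 = (−5 + 11)/24 = 1/4.
ℓ''(θ) = −2/θ² − 12 < 0, confirming a maximum.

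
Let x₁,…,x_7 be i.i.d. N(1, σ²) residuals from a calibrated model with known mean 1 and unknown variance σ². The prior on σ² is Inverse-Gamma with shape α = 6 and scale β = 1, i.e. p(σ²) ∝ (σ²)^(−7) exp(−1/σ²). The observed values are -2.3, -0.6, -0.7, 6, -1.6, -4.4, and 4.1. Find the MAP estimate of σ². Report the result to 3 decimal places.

σ̂²_MAP = 4.232

Sum of squared deviations about the known mean: SS = (-2.3−1)² + (-0.6−1)² + (-0.7−1)² + (6−1)² + (-1.6−1)² + (-4.4−1)² + (4.1−1)² = 86.87.
The Normal likelihood contributes (σ²)^(−n/2) exp(−SS/(2σ²)), so the posterior is Inverse-Gamma(α + n/2, β + SS/2) = Inverse-Gamma(9.5, 44.435).
The mode of Inverse-Gamma(a, b) is b/(a+1) = 44.435/10.5 ≈ 4.232.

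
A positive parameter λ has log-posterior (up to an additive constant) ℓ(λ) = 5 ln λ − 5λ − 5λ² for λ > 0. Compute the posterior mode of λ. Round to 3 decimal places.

ℓ'(λ) = 5/λ − 5 − 10λ. Setting this to zero and multiplying by λ: 10λ² + 5λ − 5 = 0.
λ = (−5 + √(5² + 4·10·5)) / (2·10) = (−5 + √225) / 20 = (−5 + 15)/20 = 1/2.
ℓ''(λ) = −5/λ² − 10 < 0, confirming a maximum.

λ̂_MAP = 0.500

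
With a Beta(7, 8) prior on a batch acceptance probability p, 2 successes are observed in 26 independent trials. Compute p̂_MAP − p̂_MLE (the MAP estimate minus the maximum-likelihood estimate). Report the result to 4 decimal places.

Posterior is Beta(9, 32); MAP = (9−1)/(41−2) = 8/39 ≈ 0.20513.
MLE ignores the prior: p̂_MLE = k/n = 2/26 ≈ 0.07692.
Difference = 8/39 − 2/26 = 5/39 ≈ 0.1282.

MAP − MLE = 0.1282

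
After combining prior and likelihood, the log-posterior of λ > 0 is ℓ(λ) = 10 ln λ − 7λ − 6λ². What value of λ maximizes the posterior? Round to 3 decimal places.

λ̂_MAP = 0.667

ℓ'(λ) = 10/λ − 7 − 12λ. Setting this to zero and multiplying by λ: 12λ² + 7λ − 10 = 0.
λ = (−7 + √(7² + 4·12·10)) / (2·12) = (−7 + √529) / 24 = (−7 + 23)/24 = 2/3.
ℓ''(λ) = −10/λ² − 12 < 0, confirming a maximum.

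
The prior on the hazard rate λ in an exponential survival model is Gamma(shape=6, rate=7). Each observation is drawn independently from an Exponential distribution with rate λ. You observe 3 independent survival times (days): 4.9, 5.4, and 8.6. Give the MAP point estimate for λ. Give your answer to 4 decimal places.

The Exponential(rate=λ) likelihood is ∝ λ^n e^(−λΣtᵢ). Here n = 3 and Σtᵢ = 4.9 + 5.4 + 8.6 = 18.9.
Posterior ∝ λ^5e^(−7λ) · λ^3e^(−18.9λ) = λ^8e^(−25.9λ), i.e. Gamma(9, 25.9).
Mode = (a−1)/b = 8/25.9 ≈ 0.3089.

λ̂_MAP = 0.3089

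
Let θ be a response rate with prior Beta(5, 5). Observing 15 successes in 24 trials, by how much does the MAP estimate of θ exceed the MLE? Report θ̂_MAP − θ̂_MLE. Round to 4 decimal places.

MAP − MLE = -0.0313

Posterior is Beta(20, 14); MAP = (20−1)/(34−2) = 19/32 ≈ 0.59375.
MLE ignores the prior: θ̂_MLE = k/n = 15/24 ≈ 0.62500.
Difference = 19/32 − 15/24 = -1/32 ≈ -0.0313.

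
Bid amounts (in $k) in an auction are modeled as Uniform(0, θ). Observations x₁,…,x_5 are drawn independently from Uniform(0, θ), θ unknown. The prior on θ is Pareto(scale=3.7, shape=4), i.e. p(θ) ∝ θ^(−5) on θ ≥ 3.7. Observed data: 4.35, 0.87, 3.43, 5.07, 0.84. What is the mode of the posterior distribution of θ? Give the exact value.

The Uniform(0, θ) likelihood is θ^(−n) for θ ≥ max(xᵢ), zero otherwise. Here max(xᵢ) = 5.07.
Posterior ∝ θ^(−5) · θ^(−5) = θ^(−10) on θ ≥ max(3.7, 5.07) = 5.07.
This density is strictly decreasing in θ, so the posterior mode lies at the lower boundary of the support.

θ̂_MAP = 5.07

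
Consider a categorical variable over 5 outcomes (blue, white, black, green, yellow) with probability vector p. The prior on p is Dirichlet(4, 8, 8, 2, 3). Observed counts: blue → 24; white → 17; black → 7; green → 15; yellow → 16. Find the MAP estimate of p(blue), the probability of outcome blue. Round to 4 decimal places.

The posterior is Dirichlet(αᵢ + nᵢ) = Dirichlet(28, 25, 15, 17, 19).
For a Dirichlet(a₁,…,a_K) with all aᵢ > 1, the mode has j-th component (aⱼ − 1)/(Σaᵢ − K).
Here Σaᵢ = 104 and K = 5, so p(blue) = (28 − 1)/(104 − 5) = 27/99 ≈ 0.2727.

MAP estimate of p(blue) = 0.2727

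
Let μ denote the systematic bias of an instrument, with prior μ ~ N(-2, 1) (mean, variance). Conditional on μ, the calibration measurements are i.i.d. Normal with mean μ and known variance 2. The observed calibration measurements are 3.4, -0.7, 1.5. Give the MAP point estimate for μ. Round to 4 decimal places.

μ̂_MAP = 0.0400

n = 3; x̄ = (3.4 + (-0.7) + 1.5)/3 = 4.2/3 = 1.4.
For a Normal prior and Normal likelihood with known variance, the posterior is Normal; its mode equals its mean, the precision-weighted average.
Prior precision 1/σ₀² = 1/1 = 1; data precision n/σ² = 3/2 = 1.5.
μ̂ = (1·(-2) + 1.5·1.4) / (1 + 1.5) = 0.1/2.5 = 0.0400.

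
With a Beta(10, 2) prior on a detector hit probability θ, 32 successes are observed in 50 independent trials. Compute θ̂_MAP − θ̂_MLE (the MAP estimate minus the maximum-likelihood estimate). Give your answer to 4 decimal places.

MAP − MLE = 0.0433

Posterior is Beta(42, 20); MAP = (42−1)/(62−2) = 41/60 ≈ 0.68333.
MLE ignores the prior: θ̂_MLE = k/n = 32/50 ≈ 0.64000.
Difference = 41/60 − 32/50 = 13/300 ≈ 0.0433.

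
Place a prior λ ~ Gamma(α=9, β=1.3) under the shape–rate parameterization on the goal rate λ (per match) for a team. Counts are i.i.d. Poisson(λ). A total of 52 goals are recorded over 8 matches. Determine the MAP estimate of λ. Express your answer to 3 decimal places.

λ̂_MAP = 6.452

Σxᵢ = 52, n = 8.
Posterior ∝ λ^8e^(−1.3λ) · λ^52e^(−8λ) = λ^60e^(−9.3λ), i.e. Gamma(shape=61, rate=9.3).
The mode of a Gamma(a, b) with a ≥ 1 (shape–rate) is (a−1)/b = 60/9.3 ≈ 6.452.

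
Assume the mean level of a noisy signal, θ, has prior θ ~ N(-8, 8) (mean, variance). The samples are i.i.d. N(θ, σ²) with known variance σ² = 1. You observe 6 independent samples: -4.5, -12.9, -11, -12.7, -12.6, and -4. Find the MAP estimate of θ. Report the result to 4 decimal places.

n = 6; x̄ = ((-4.5) + (-12.9) + (-11) + (-12.7) + (-12.6) + (-4))/6 = -57.7/6 = -577/60 ≈ -9.6167.
For a Normal prior and Normal likelihood with known variance, the posterior is Normal; its mode equals its mean, the precision-weighted average.
Prior precision 1/σ₀² = 1/8 = 0.125; data precision n/σ² = 6/1 = 6.
θ̂ = (0.125·(-8) + 6·(-577/60)) / (0.125 + 6) = (-58.7)/6.125 = -2348/245 ≈ -9.5837.

θ̂_MAP = -9.5837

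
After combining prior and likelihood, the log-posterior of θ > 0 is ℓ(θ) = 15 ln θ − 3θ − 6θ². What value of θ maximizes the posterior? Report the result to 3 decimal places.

ℓ'(θ) = 15/θ − 3 − 12θ. Setting this to zero and multiplying by θ: 12θ² + 3θ − 15 = 0.
θ = (−3 + √(3² + 4·12·15)) / (2·12) = (−3 + √729) / 24 = (−3 + 27)/24 = 1.
ℓ''(θ) = −15/θ² − 12 < 0, confirming a maximum.

θ̂_MAP = 1.000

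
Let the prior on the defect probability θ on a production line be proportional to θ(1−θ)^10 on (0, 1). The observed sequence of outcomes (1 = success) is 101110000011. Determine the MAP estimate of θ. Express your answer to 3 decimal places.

The prior density ∝ θ(1−θ)^10 is the kernel of Beta(2, 11).
Data: 6 successes in 12 trials (from the sequence). The binomial likelihood contributes θ^6(1−θ)^6, so the posterior is Beta(2+6, 11+6) = Beta(8, 17).
For Beta(a, b) with a, b > 1 the mode is (a−1)/(a+b−2) = 7/23 ≈ 0.304.

θ̂_MAP = 0.304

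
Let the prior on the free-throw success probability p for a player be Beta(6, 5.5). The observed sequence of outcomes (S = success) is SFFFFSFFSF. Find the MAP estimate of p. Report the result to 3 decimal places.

Prior: Beta(6, 5.5).
Data: 3 successes in 10 trials (from the sequence). The binomial likelihood contributes p^3(1−p)^7, so the posterior is Beta(6+3, 5.5+7) = Beta(9, 12.5).
For Beta(a, b) with a, b > 1 the mode is (a−1)/(a+b−2) = 8/19.5 ≈ 0.410.

p̂_MAP = 0.410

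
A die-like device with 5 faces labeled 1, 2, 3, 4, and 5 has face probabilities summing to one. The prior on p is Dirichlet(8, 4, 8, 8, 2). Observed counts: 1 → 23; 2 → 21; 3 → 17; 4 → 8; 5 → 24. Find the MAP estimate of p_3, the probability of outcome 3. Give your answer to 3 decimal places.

MAP estimate: 0.203

The posterior is Dirichlet(αᵢ + nᵢ) = Dirichlet(31, 25, 25, 16, 26).
For a Dirichlet(a₁,…,a_K) with all aᵢ > 1, the mode has j-th component (aⱼ − 1)/(Σaᵢ − K).
Here Σaᵢ = 123 and K = 5, so p_3 = (25 − 1)/(123 − 5) = 24/118 ≈ 0.203.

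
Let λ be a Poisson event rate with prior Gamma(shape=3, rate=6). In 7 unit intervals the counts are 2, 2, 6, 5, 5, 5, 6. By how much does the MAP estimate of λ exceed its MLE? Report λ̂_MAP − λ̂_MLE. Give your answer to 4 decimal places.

MAP − MLE = -1.8901

Σxᵢ = 31. Posterior is Gamma(34, 13); MAP = (34−1)/13 = 33/13 ≈ 2.53846.
MLE = x̄ = 31/7 ≈ 4.42857.
Difference = 33/13 − 31/7 = -172/91 ≈ -1.8901.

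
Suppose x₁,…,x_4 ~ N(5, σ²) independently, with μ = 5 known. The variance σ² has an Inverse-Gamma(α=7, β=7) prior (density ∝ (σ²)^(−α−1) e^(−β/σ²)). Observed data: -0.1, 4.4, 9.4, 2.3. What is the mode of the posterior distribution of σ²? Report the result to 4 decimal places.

Sum of squared deviations about the known mean: SS = (-0.1−5)² + (4.4−5)² + (9.4−5)² + (2.3−5)² = 53.02.
The Normal likelihood contributes (σ²)^(−n/2) exp(−SS/(2σ²)), so the posterior is Inverse-Gamma(α + n/2, β + SS/2) = Inverse-Gamma(9, 33.51).
The mode of Inverse-Gamma(a, b) is b/(a+1) = 33.51/10 ≈ 3.3510.

σ̂²_MAP = 3.3510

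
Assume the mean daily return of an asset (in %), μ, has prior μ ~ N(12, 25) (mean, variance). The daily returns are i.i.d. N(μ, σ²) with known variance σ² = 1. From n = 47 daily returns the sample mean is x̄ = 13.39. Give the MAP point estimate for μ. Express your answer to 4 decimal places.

n = 47, x̄ = 13.39.
For a Normal prior and Normal likelihood with known variance, the posterior is Normal; its mode equals its mean, the precision-weighted average.
Prior precision 1/σ₀² = 1/25 = 0.04; data precision n/σ² = 47/1 = 47.
μ̂ = (0.04·12 + 47·13.39) / (0.04 + 47) = 629.81/47.04 = 62981/4704 ≈ 13.3888.

μ̂_MAP = 13.3888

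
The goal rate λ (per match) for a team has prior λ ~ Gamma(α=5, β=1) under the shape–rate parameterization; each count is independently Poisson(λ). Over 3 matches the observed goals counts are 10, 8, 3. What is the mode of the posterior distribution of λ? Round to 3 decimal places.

λ̂_MAP = 6.250

Σxᵢ = 10+8+3 = 21, with n = 3.
Posterior ∝ λ^4e^(−1λ) · λ^21e^(−3λ) = λ^25e^(−4λ), i.e. Gamma(shape=26, rate=4).
The mode of a Gamma(a, b) with a ≥ 1 (shape–rate) is (a−1)/b = 25/4 ≈ 6.250.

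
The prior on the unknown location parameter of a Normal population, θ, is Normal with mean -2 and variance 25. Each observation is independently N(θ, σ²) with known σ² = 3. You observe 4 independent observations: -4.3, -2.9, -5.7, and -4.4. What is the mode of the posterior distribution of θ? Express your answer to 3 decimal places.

θ̂_MAP = -4.257

n = 4; x̄ = ((-4.3) + (-2.9) + (-5.7) + (-4.4))/4 = -17.3/4 = -4.325.
For a Normal prior and Normal likelihood with known variance, the posterior is Normal; its mode equals its mean, the precision-weighted average.
Prior precision 1/σ₀² = 1/25 = 0.04; data precision n/σ² = 4/3.
θ̂ = (0.04·(-2) + (4/3)·(-4.325)) / (0.04 + 4/3) = (-877/150)/(103/75) = -877/206 ≈ -4.257.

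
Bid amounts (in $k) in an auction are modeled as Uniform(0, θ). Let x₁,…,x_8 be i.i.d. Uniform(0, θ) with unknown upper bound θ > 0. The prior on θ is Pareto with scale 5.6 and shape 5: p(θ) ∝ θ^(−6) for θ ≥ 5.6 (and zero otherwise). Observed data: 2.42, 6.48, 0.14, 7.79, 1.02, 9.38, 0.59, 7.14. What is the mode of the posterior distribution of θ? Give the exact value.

The Uniform(0, θ) likelihood is θ^(−n) for θ ≥ max(xᵢ), zero otherwise. Here max(xᵢ) = 9.38.
Posterior ∝ θ^(−6) · θ^(−8) = θ^(−14) on θ ≥ max(5.6, 9.38) = 9.38.
This density is strictly decreasing in θ, so the posterior mode lies at the lower boundary of the support.

θ̂_MAP = 9.38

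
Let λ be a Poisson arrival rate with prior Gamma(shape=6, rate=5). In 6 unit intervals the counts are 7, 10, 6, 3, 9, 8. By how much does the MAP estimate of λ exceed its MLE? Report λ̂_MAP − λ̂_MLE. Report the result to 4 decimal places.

MAP − MLE = -2.8030

Σxᵢ = 43. Posterior is Gamma(49, 11); MAP = (49−1)/11 = 48/11 ≈ 4.36364.
MLE = x̄ = 43/6 ≈ 7.16667.
Difference = 48/11 − 43/6 = -185/66 ≈ -2.8030.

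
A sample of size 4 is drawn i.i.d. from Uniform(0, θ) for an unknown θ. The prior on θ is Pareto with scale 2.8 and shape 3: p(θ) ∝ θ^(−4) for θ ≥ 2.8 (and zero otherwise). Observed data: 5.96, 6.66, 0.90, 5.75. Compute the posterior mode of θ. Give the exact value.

θ̂_MAP = 6.66

The Uniform(0, θ) likelihood is θ^(−n) for θ ≥ max(xᵢ), zero otherwise. Here max(xᵢ) = 6.66.
Posterior ∝ θ^(−4) · θ^(−4) = θ^(−8) on θ ≥ max(2.8, 6.66) = 6.66.
This density is strictly decreasing in θ, so the posterior mode lies at the lower boundary of the support.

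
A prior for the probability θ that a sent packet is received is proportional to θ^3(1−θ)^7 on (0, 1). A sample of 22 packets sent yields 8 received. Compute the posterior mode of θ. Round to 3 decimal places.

The prior density ∝ θ^3(1−θ)^7 is the kernel of Beta(4, 8).
Data: 8 successes in 22 trials. The binomial likelihood contributes θ^8(1−θ)^14, so the posterior is Beta(4+8, 8+14) = Beta(12, 22).
For Beta(a, b) with a, b > 1 the mode is (a−1)/(a+b−2) = 11/32 ≈ 0.344.

θ̂_MAP = 0.344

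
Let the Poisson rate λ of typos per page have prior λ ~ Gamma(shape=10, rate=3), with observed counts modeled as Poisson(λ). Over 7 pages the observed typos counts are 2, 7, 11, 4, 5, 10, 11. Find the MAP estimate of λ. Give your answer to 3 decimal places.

Σxᵢ = 2+7+11+4+5+10+11 = 50, with n = 7.
Posterior ∝ λ^9e^(−3λ) · λ^50e^(−7λ) = λ^59e^(−10λ), i.e. Gamma(shape=60, rate=10).
The mode of a Gamma(a, b) with a ≥ 1 (shape–rate) is (a−1)/b = 59/10 ≈ 5.900.

λ̂_MAP = 5.900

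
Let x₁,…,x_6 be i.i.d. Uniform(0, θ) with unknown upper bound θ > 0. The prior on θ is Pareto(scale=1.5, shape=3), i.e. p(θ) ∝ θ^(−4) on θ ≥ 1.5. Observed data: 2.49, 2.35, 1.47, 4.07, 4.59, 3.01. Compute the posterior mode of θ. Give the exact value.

θ̂_MAP = 4.59

The Uniform(0, θ) likelihood is θ^(−n) for θ ≥ max(xᵢ), zero otherwise. Here max(xᵢ) = 4.59.
Posterior ∝ θ^(−4) · θ^(−6) = θ^(−10) on θ ≥ max(1.5, 4.59) = 4.59.
This density is strictly decreasing in θ, so the posterior mode lies at the lower boundary of the support.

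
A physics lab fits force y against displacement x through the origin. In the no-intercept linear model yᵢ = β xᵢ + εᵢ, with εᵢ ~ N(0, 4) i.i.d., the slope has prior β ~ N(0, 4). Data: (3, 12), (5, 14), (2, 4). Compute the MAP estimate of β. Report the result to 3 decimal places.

log p(β | y) = −Σ(yᵢ − βxᵢ)²/(2·4) − β²/(2·4) + const.
Setting the derivative to zero: Σxᵢ(yᵢ − βxᵢ)/4 − β/4 = 0, so β = Σxᵢyᵢ / (Σxᵢ² + σ²/τ²).
Σxᵢyᵢ = 3·12 + 5·14 + 2·4 = 114; Σxᵢ² = 38; σ²/τ² = 1.
β̂_MAP = 114 / (38 + 1) = 114/39 ≈ 2.923.

β̂_MAP = 2.923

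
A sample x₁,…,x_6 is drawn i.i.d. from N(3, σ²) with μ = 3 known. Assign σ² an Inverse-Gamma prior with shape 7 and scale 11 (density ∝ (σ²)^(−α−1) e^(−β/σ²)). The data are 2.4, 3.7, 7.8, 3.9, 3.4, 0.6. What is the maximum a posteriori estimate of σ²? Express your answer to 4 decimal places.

Sum of squared deviations about the known mean: SS = (2.4−3)² + (3.7−3)² + (7.8−3)² + (3.9−3)² + (3.4−3)² + (0.6−3)² = 30.62.
The Normal likelihood contributes (σ²)^(−n/2) exp(−SS/(2σ²)), so the posterior is Inverse-Gamma(α + n/2, β + SS/2) = Inverse-Gamma(10, 26.31).
The mode of Inverse-Gamma(a, b) is b/(a+1) = 26.31/11 ≈ 2.3918.

σ̂²_MAP = 2.3918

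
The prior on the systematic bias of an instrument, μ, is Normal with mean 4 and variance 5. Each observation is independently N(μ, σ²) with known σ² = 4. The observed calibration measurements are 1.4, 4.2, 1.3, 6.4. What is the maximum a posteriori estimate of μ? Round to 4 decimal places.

n = 4; x̄ = (1.4 + 4.2 + 1.3 + 6.4)/4 = 13.3/4 = 3.325.
For a Normal prior and Normal likelihood with known variance, the posterior is Normal; its mode equals its mean, the precision-weighted average.
Prior precision 1/σ₀² = 1/5 = 0.2; data precision n/σ² = 4/4 = 1.
μ̂ = (0.2·4 + 1·3.325) / (0.2 + 1) = 4.125/1.2 = 3.4375.

μ̂_MAP = 3.4375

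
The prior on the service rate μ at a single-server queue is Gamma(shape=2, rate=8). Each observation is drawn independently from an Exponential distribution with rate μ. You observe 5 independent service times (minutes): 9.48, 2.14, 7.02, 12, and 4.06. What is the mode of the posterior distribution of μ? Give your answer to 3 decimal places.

μ̂_MAP = 0.141

The Exponential(rate=μ) likelihood is ∝ μ^n e^(−μΣtᵢ). Here n = 5 and Σtᵢ = 9.48 + 2.14 + 7.02 + 12 + 4.06 = 34.70.
Posterior ∝ μe^(−8μ) · μ^5e^(−34.70μ) = μ^6e^(−42.70μ), i.e. Gamma(7, 42.70).
Mode = (a−1)/b = 6/42.70 ≈ 0.141.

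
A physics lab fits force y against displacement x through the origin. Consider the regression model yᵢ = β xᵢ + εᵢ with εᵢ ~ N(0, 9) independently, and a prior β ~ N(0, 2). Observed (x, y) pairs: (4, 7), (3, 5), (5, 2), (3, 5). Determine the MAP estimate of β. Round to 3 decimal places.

β̂_MAP = 1.071

log p(β | y) = −Σ(yᵢ − βxᵢ)²/(2·9) − β²/(2·2) + const.
Setting the derivative to zero: Σxᵢ(yᵢ − βxᵢ)/9 − β/2 = 0, so β = Σxᵢyᵢ / (Σxᵢ² + σ²/τ²).
Σxᵢyᵢ = 4·7 + 3·5 + 5·2 + 3·5 = 68; Σxᵢ² = 59; σ²/τ² = 4.5.
β̂_MAP = 68 / (59 + 4.5) = 68/63.5 ≈ 1.071.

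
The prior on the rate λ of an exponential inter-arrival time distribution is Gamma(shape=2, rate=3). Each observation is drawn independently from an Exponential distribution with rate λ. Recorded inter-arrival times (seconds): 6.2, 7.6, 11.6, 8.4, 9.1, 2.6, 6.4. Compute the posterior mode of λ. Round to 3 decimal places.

The Exponential(rate=λ) likelihood is ∝ λ^n e^(−λΣtᵢ). Here n = 7 and Σtᵢ = 6.2 + 7.6 + 11.6 + 8.4 + 9.1 + 2.6 + 6.4 = 51.9.
Posterior ∝ λe^(−3λ) · λ^7e^(−51.9λ) = λ^8e^(−54.9λ), i.e. Gamma(9, 54.9).
Mode = (a−1)/b = 8/54.9 ≈ 0.146.

λ̂_MAP = 0.146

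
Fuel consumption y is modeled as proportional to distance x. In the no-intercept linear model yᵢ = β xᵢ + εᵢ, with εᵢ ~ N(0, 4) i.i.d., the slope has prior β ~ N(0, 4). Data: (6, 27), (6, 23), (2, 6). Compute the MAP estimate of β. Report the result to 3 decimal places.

log p(β | y) = −Σ(yᵢ − βxᵢ)²/(2·4) − β²/(2·4) + const.
Setting the derivative to zero: Σxᵢ(yᵢ − βxᵢ)/4 − β/4 = 0, so β = Σxᵢyᵢ / (Σxᵢ² + σ²/τ²).
Σxᵢyᵢ = 6·27 + 6·23 + 2·6 = 312; Σxᵢ² = 76; σ²/τ² = 1.
β̂_MAP = 312 / (76 + 1) = 312/77 ≈ 4.052.

β̂_MAP = 4.052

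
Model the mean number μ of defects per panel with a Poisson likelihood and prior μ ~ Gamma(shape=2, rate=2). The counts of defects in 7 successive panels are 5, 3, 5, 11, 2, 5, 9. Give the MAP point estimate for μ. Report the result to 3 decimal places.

Σxᵢ = 5+3+5+11+2+5+9 = 40, with n = 7.
Posterior ∝ μe^(−2μ) · μ^40e^(−7μ) = μ^41e^(−9μ), i.e. Gamma(shape=42, rate=9).
The mode of a Gamma(a, b) with a ≥ 1 (shape–rate) is (a−1)/b = 41/9 ≈ 4.556.

μ̂_MAP = 4.556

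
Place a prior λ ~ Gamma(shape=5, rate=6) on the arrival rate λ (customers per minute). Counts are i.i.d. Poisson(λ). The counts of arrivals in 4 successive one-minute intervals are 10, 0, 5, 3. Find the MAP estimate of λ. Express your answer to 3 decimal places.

Σxᵢ = 10+0+5+3 = 18, with n = 4.
Posterior ∝ λ^4e^(−6λ) · λ^18e^(−4λ) = λ^22e^(−10λ), i.e. Gamma(shape=23, rate=10).
The mode of a Gamma(a, b) with a ≥ 1 (shape–rate) is (a−1)/b = 22/10 ≈ 2.200.

λ̂_MAP = 2.200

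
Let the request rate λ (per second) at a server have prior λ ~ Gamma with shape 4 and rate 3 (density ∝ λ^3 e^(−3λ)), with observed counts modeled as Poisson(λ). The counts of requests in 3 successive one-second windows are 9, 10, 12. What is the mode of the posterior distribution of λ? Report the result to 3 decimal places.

Σxᵢ = 9+10+12 = 31, with n = 3.
Posterior ∝ λ^3e^(−3λ) · λ^31e^(−3λ) = λ^34e^(−6λ), i.e. Gamma(shape=35, rate=6).
The mode of a Gamma(a, b) with a ≥ 1 (shape–rate) is (a−1)/b = 34/6 ≈ 5.667.

λ̂_MAP = 5.667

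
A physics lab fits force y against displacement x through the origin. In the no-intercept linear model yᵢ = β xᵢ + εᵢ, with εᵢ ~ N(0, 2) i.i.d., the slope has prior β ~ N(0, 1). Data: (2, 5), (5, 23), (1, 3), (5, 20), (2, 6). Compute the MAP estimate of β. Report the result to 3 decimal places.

β̂_MAP = 3.934

log p(β | y) = −Σ(yᵢ − βxᵢ)²/(2·2) − β²/(2·1) + const.
Setting the derivative to zero: Σxᵢ(yᵢ − βxᵢ)/2 − β/1 = 0, so β = Σxᵢyᵢ / (Σxᵢ² + σ²/τ²).
Σxᵢyᵢ = 2·5 + 5·23 + 1·3 + 5·20 + 2·6 = 240; Σxᵢ² = 59; σ²/τ² = 2.
β̂_MAP = 240 / (59 + 2) = 240/61 ≈ 3.934.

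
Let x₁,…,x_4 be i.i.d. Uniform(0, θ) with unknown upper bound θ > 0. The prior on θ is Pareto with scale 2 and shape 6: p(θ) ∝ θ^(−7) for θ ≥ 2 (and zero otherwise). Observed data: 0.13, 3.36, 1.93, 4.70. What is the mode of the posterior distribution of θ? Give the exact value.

θ̂_MAP = 4.70

The Uniform(0, θ) likelihood is θ^(−n) for θ ≥ max(xᵢ), zero otherwise. Here max(xᵢ) = 4.70.
Posterior ∝ θ^(−7) · θ^(−4) = θ^(−11) on θ ≥ max(2, 4.70) = 4.70.
This density is strictly decreasing in θ, so the posterior mode lies at the lower boundary of the support.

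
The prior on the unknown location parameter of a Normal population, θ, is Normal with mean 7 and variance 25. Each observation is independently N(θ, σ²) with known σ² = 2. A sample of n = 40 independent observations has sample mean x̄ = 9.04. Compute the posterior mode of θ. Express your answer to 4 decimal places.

θ̂_MAP = 9.0359

n = 40, x̄ = 9.04.
For a Normal prior and Normal likelihood with known variance, the posterior is Normal; its mode equals its mean, the precision-weighted average.
Prior precision 1/σ₀² = 1/25 = 0.04; data precision n/σ² = 40/2 = 20.
θ̂ = (0.04·7 + 20·9.04) / (0.04 + 20) = 181.08/20.04 = 1509/167 ≈ 9.0359.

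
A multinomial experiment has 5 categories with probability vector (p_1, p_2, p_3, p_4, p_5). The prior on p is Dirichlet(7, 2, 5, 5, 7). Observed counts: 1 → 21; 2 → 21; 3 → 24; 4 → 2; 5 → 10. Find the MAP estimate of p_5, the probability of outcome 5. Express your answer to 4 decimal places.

The posterior is Dirichlet(αᵢ + nᵢ) = Dirichlet(28, 23, 29, 7, 17).
For a Dirichlet(a₁,…,a_K) with all aᵢ > 1, the mode has j-th component (aⱼ − 1)/(Σaᵢ − K).
Here Σaᵢ = 104 and K = 5, so p_5 = (17 − 1)/(104 − 5) = 16/99 ≈ 0.1616.

MAP estimate: 0.1616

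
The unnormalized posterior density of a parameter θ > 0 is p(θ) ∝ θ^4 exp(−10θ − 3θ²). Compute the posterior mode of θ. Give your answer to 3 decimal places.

θ̂_MAP = 0.333

ℓ'(θ) = 4/θ − 10 − 6θ. Setting this to zero and multiplying by θ: 6θ² + 10θ − 4 = 0.
θ = (−10 + √(10² + 4·6·4)) / (2·6) = (−10 + √196) / 12 = (−10 + 14)/12 = 1/3.
ℓ''(θ) = −4/θ² − 6 < 0, confirming a maximum.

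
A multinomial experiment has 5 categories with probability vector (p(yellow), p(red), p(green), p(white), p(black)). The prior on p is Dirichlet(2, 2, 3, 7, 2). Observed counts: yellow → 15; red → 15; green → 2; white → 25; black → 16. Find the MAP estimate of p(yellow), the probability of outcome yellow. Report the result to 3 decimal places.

The posterior is Dirichlet(αᵢ + nᵢ) = Dirichlet(17, 17, 5, 32, 18).
For a Dirichlet(a₁,…,a_K) with all aᵢ > 1, the mode has j-th component (aⱼ − 1)/(Σaᵢ − K).
Here Σaᵢ = 89 and K = 5, so p(yellow) = (17 − 1)/(89 − 5) = 16/84 ≈ 0.190.

MAP estimate of p(yellow) = 0.190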